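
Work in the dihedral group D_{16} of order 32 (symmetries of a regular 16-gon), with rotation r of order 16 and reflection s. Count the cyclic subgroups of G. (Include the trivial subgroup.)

21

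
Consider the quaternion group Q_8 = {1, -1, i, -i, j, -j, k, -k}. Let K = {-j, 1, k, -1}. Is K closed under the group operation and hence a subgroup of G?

No

k ∈ K but its inverse -k ∉ K, so K is not a subgroup.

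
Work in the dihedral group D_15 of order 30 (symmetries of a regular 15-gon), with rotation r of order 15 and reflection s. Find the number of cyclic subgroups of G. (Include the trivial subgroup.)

Each element a generates a cyclic subgroup ⟨a⟩; distinct elements may generate the same one (a cyclic group of order d has φ(d) generators).
Cyclic subgroups by order — order 1: 1; order 2: 15; order 3: 1; order 5: 1; order 15: 1.
Total: 19.

19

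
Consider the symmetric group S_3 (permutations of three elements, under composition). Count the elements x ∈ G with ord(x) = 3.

2

The elements of order 3 are: (1 2 3), (1 3 2).
That's 2.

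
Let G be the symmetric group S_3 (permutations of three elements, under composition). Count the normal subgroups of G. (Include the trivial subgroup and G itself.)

3

G has 6 subgroups. Checking conjugation-invariance by order — order 1: 1/1 normal; order 2: 0/3 normal; order 3: 1/1 normal; order 6: 1/1 normal.
Total normal subgroups: 3.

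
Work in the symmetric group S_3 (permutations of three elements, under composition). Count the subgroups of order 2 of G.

3

|G| = 6 and 2 | 6, so subgroups of order 2 are possible by Lagrange.
The subgroups of order 2 are: {e, (1 2)}; {e, (1 3)}; {e, (2 3)}.
So G has 3 subgroups of order 2.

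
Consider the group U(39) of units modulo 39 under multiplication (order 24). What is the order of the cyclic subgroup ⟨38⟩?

Compute successive powers of 38 mod 39: 38, 1; 38^2 ≡ 1 (mod 39).
So |⟨38⟩| = 2.

2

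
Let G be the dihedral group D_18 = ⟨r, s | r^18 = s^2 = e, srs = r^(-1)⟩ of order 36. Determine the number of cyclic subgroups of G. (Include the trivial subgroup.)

Group the elements of G by the cyclic subgroup they generate; each cyclic subgroup of order d accounts for φ(d) elements.
Cyclic subgroups by order — order 1: 1; order 2: 19; order 3: 1; order 6: 1; order 9: 1; order 18: 1.
Total: 24.

24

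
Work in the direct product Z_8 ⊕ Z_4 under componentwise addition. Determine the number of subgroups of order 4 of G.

|G| = 32 and 4 | 32, so subgroups of order 4 are possible by Lagrange.
The subgroups of order 4 are: {(0,0), (0,1), (0,2), (0,3)}; {(0,0), (0,2), (4,0), (4,2)}; {(0,0), (0,2), (4,1), (4,3)}; {(0,0), (2,0), (4,0), (6,0)}; … (7 in all).
So G has 7 subgroups of order 4.

7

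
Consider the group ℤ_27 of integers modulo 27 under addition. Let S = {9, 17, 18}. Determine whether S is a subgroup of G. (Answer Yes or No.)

The identity 0 ∉ S, so S is not a subgroup.

No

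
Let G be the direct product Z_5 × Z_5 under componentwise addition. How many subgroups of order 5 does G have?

|G| = 25 and 5 | 25, so subgroups of order 5 are possible by Lagrange.
The subgroups of order 5 are: {(0,0), (0,1), (0,2), (0,3), (0,4)}; {(0,0), (1,0), (2,0), (3,0), (4,0)}; {(0,0), (1,1), (2,2), (3,3), (4,4)}; {(0,0), (1,2), (2,4), (3,1), (4,3)}; … (6 in all).
So G has 6 subgroups of order 5.

6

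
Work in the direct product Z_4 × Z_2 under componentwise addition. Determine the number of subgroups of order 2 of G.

|G| = 8 and 2 | 8, so subgroups of order 2 are possible by Lagrange.
The subgroups of order 2 are: {(0,0), (0,1)}; {(0,0), (2,0)}; {(0,0), (2,1)}.
So G has 3 subgroups of order 2.

3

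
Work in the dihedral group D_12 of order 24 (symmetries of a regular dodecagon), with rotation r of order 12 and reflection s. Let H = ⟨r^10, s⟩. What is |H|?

12

|⟨r^10⟩| = 6 and |⟨s⟩| = 2, so |H| is a multiple of lcm(6, 2) = 6 and divides |G| = 24.
Closing under the operation: H = {e, r^2, r^4, r^6, r^8, r^10, s, r^2s, r^4s, r^6s, r^8s, r^10s}, so |H| = 12.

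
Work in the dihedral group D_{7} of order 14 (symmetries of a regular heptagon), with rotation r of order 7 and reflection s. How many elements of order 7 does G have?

6

The elements of order 7 are: r, r^2, r^3, r^4, r^5, r^6.
That's 6.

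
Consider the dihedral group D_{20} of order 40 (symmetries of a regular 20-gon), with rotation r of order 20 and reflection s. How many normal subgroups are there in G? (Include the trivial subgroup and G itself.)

9

G has 48 subgroups. Checking conjugation-invariance by order — order 1: 1/1 normal; order 2: 1/21 normal; order 4: 1/11 normal; order 5: 1/1 normal; order 8: 0/5 normal; order 10: 1/5 normal; order 20: 3/3 normal; order 40: 1/1 normal.
Total normal subgroups: 9.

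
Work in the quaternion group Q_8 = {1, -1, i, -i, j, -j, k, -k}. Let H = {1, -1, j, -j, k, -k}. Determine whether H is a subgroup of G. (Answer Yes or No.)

|H| = 6 does not divide |G| = 8, so by Lagrange H is not a subgroup.

No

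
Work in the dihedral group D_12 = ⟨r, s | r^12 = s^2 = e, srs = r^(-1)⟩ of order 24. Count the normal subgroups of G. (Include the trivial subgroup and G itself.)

9

G has 34 subgroups. Checking conjugation-invariance by order — order 1: 1/1 normal; order 2: 1/13 normal; order 3: 1/1 normal; order 4: 1/7 normal; order 6: 1/5 normal; order 8: 0/3 normal; order 12: 3/3 normal; order 24: 1/1 normal.
Total normal subgroups: 9.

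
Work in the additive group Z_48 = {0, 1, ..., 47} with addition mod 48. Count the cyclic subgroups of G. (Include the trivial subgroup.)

Group the elements of G by the cyclic subgroup they generate; each cyclic subgroup of order d accounts for φ(d) elements.
Cyclic subgroups by order — order 1: 1; order 2: 1; order 3: 1; order 4: 1; order 6: 1; order 8: 1; order 12: 1; order 16: 1; order 24: 1; order 48: 1.
Total: 10.

10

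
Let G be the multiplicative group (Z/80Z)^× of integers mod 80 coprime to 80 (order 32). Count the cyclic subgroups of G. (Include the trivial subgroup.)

20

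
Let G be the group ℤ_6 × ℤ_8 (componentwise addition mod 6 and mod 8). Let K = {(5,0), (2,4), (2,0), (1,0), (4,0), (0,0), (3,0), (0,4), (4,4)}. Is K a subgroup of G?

|K| = 9 does not divide |G| = 48, so by Lagrange K is not a subgroup.

No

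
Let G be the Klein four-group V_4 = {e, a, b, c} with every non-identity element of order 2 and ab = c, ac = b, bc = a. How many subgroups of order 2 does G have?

3

|G| = 4 and 2 | 4, so subgroups of order 2 are possible by Lagrange.
The subgroups of order 2 are: {e, a}; {e, b}; {e, c}.
So G has 3 subgroups of order 2.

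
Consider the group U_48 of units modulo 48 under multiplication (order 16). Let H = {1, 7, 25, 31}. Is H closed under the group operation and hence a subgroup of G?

|H| = 4 divides |G| = 16, consistent with Lagrange.
H contains the identity, every element's inverse is in H, and H is closed under ·: it is a subgroup.

Yes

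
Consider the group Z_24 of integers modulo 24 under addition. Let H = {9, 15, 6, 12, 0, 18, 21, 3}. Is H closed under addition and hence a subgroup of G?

Yes

|H| = 8 divides |G| = 24, consistent with Lagrange.
H contains the identity, every element's inverse is in H, and H is closed under +: it is a subgroup.
In fact H = ⟨3⟩.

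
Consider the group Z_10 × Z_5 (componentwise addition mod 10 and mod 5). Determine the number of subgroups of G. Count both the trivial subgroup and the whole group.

16

|G| = 50, so by Lagrange every subgroup order divides 50. Divisors: 1, 2, 5, 10, 25, 50.
Subgroups by order — order 1: 1; order 2: 1; order 5: 6; order 10: 6; order 25: 1; order 50: 1.
Total: 1 + 1 + 6 + 6 + 1 + 1 = 16.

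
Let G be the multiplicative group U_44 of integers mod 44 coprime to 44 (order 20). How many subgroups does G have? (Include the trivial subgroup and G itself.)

10

|G| = 20, so by Lagrange every subgroup order divides 20. Divisors: 1, 2, 4, 5, 10, 20.
Subgroups by order — order 1: 1; order 2: 3; order 4: 1; order 5: 1; order 10: 3; order 20: 1.
Total: 1 + 3 + 1 + 1 + 3 + 1 = 10.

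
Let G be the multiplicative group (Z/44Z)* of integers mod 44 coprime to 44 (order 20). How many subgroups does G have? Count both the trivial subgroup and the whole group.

10

|G| = 20, so by Lagrange every subgroup order divides 20. Divisors: 1, 2, 4, 5, 10, 20.
Subgroups by order — order 1: 1; order 2: 3; order 4: 1; order 5: 1; order 10: 3; order 20: 1.
Total: 1 + 3 + 1 + 1 + 3 + 1 = 10.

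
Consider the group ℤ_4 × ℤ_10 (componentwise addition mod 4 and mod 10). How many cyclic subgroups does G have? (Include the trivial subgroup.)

12

Each element a generates a cyclic subgroup ⟨a⟩; distinct elements may generate the same one (a cyclic group of order d has φ(d) generators).
Cyclic subgroups by order — order 1: 1; order 2: 3; order 4: 2; order 5: 1; order 10: 3; order 20: 2.
Total: 12.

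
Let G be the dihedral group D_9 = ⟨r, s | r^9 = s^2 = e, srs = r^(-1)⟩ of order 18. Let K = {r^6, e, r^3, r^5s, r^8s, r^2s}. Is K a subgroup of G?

Yes

|K| = 6 divides |G| = 18, consistent with Lagrange.
K contains the identity, every element's inverse is in K, and K is closed under ·: it is a subgroup.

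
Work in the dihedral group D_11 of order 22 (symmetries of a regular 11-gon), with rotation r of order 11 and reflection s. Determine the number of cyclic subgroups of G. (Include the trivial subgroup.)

13

Each element a generates a cyclic subgroup ⟨a⟩; distinct elements may generate the same one (a cyclic group of order d has φ(d) generators).
Cyclic subgroups by order — order 1: 1; order 2: 11; order 11: 1.
Total: 13.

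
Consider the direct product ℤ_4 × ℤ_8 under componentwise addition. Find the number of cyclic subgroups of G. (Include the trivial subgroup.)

14

A cyclic subgroup of order d is generated by each of its φ(d) elements of order d, so the cyclic subgroups of order d number (#elements of order d)/φ(d).
Cyclic subgroups by order — order 1: 1; order 2: 3; order 4: 6; order 8: 4.
Total: 14.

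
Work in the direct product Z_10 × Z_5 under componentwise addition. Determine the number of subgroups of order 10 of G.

6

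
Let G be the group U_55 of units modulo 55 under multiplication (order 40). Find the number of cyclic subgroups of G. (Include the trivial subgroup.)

12

Group the elements of G by the cyclic subgroup they generate; each cyclic subgroup of order d accounts for φ(d) elements.
Cyclic subgroups by order — order 1: 1; order 2: 3; order 4: 2; order 5: 1; order 10: 3; order 20: 2.
Total: 12.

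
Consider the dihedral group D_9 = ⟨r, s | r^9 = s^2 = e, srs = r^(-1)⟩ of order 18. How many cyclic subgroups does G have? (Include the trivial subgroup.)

A cyclic subgroup of order d is generated by each of its φ(d) elements of order d, so the cyclic subgroups of order d number (#elements of order d)/φ(d).
Cyclic subgroups by order — order 1: 1; order 2: 9; order 3: 1; order 9: 1.
Total: 12.

12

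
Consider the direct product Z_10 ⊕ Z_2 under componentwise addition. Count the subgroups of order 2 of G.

|G| = 20 and 2 | 20, so subgroups of order 2 are possible by Lagrange.
The subgroups of order 2 are: {(0,0), (0,1)}; {(0,0), (5,0)}; {(0,0), (5,1)}.
So G has 3 subgroups of order 2.

3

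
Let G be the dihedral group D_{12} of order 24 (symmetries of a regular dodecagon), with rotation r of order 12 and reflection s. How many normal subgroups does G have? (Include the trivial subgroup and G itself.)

9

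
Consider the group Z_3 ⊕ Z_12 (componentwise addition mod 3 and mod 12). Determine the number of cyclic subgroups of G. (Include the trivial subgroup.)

Group the elements of G by the cyclic subgroup they generate; each cyclic subgroup of order d accounts for φ(d) elements.
Cyclic subgroups by order — order 1: 1; order 2: 1; order 3: 4; order 4: 1; order 6: 4; order 12: 4.
Total: 15.

15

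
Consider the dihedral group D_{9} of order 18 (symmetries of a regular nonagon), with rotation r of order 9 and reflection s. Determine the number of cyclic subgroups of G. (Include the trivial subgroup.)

Each element a generates a cyclic subgroup ⟨a⟩; distinct elements may generate the same one (a cyclic group of order d has φ(d) generators).
Cyclic subgroups by order — order 1: 1; order 2: 9; order 3: 1; order 9: 1.
Total: 12.

12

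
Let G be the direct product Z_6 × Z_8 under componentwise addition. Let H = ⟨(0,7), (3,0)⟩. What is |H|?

16

|⟨(0,7)⟩| = 8 and |⟨(3,0)⟩| = 2, so |H| is a multiple of lcm(8, 2) = 8 and divides |G| = 48.
Closing under the operation: H = {(0,0), (0,1), (0,2), (0,3), (0,4), (0,5), (0,6), (0,7), (3,0), (3,1), (3,2), (3,3), (3,4), (3,5), (3,6), (3,7)}, so |H| = 16.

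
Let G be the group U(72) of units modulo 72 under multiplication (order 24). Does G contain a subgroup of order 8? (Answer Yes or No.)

Yes

8 | 24. A subgroup of order 8 is {1, 17, 19, 35, 37, 53, 55, 71}.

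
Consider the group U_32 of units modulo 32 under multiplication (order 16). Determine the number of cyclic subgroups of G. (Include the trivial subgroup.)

8

Each element a generates a cyclic subgroup ⟨a⟩; distinct elements may generate the same one (a cyclic group of order d has φ(d) generators).
Cyclic subgroups by order — order 1: 1; order 2: 3; order 4: 2; order 8: 2.
Total: 8.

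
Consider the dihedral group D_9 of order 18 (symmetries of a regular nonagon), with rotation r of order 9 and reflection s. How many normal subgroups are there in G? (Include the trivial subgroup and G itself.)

4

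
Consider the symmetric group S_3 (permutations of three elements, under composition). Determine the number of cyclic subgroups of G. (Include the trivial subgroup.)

5

Each element a generates a cyclic subgroup ⟨a⟩; distinct elements may generate the same one (a cyclic group of order d has φ(d) generators).
Cyclic subgroups by order — order 1: 1; order 2: 3; order 3: 1.
Total: 5.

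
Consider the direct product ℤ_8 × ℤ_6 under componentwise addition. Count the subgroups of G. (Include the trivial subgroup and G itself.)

|G| = 48, so by Lagrange every subgroup order divides 48. Divisors: 1, 2, 3, 4, 6, 8, 12, 16, 24, 48.
Subgroups by order — order 1: 1; order 2: 3; order 3: 1; order 4: 3; order 6: 3; order 8: 3; order 12: 3; order 16: 1; order 24: 3; order 48: 1.
Total: 1 + 3 + 1 + 3 + 3 + 3 + 3 + 1 + 3 + 1 = 22.

22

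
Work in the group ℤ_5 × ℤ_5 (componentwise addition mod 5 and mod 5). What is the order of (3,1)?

5

The order of (3,1) in Z_5 × Z_5 is lcm(ord(3) in Z_5, ord(1) in Z_5).
ord(3) = 5 and ord(1) = 5, so |⟨(3,1)⟩| = lcm(5, 5) = 5.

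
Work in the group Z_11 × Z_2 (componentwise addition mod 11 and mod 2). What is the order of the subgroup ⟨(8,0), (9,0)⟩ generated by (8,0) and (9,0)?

11

|⟨(8,0)⟩| = 11 and |⟨(9,0)⟩| = 11, so |H| is a multiple of lcm(11, 11) = 11 and divides |G| = 22.
Closing under the operation: H = {(0,0), (1,0), (2,0), (3,0), (4,0), (5,0), (6,0), (7,0), (8,0), (9,0), (10,0)}, so |H| = 11.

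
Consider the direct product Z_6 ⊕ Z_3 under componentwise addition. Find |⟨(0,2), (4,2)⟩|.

9

|⟨(0,2)⟩| = 3 and |⟨(4,2)⟩| = 3, so |H| is a multiple of lcm(3, 3) = 3 and divides |G| = 18.
Closing under the operation: H = {(0,0), (0,1), (0,2), (2,0), (2,1), (2,2), (4,0), (4,1), (4,2)}, so |H| = 9.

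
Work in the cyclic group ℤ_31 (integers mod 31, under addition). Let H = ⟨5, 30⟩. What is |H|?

|⟨5⟩| = 31 and |⟨30⟩| = 31, so |H| is a multiple of lcm(31, 31) = 31 and divides |G| = 31.
Closing {5, 30} under the group operation gives all of G, so |H| = 31.

31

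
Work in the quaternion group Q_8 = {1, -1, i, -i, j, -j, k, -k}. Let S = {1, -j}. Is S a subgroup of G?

No

-j ∈ S but its inverse j ∉ S, so S is not a subgroup.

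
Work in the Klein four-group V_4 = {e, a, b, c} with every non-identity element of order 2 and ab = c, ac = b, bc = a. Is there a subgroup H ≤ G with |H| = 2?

2 | 4. A subgroup of order 2 is {e, a}.

Yes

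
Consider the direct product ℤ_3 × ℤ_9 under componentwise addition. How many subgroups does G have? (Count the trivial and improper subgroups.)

10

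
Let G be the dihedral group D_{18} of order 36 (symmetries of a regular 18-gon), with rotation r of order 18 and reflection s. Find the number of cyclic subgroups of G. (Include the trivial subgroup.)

24

Each element a generates a cyclic subgroup ⟨a⟩; distinct elements may generate the same one (a cyclic group of order d has φ(d) generators).
Cyclic subgroups by order — order 1: 1; order 2: 19; order 3: 1; order 6: 1; order 9: 1; order 18: 1.
Total: 24.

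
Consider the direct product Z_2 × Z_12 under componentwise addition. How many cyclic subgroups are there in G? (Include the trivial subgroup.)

12

A cyclic subgroup of order d is generated by each of its φ(d) elements of order d, so the cyclic subgroups of order d number (#elements of order d)/φ(d).
Cyclic subgroups by order — order 1: 1; order 2: 3; order 3: 1; order 4: 2; order 6: 3; order 12: 2.
Total: 12.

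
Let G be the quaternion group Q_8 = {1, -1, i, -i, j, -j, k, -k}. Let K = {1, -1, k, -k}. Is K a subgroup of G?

|K| = 4 divides |G| = 8, consistent with Lagrange.
K contains the identity, every element's inverse is in K, and K is closed under ·: it is a subgroup.
In fact K = ⟨-k⟩.

Yes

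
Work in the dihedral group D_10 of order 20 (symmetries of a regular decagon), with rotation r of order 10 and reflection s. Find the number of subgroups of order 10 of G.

|G| = 20 and 10 | 20, so subgroups of order 10 are possible by Lagrange.
The subgroups of order 10 are: {e, r, r^2, r^3, r^4, r^5, r^6, r^7, r^8, r^9}; {e, r^2, r^4, r^6, r^8, s, r^2s, r^4s, r^6s, r^8s}; {e, r^2, r^4, r^6, r^8, rs, r^3s, r^5s, r^7s, r^9s}.
So G has 3 subgroups of order 10.

3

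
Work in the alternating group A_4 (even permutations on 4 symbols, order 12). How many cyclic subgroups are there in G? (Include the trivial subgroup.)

Group the elements of G by the cyclic subgroup they generate; each cyclic subgroup of order d accounts for φ(d) elements.
Cyclic subgroups by order — order 1: 1; order 2: 3; order 3: 4.
Total: 8.

8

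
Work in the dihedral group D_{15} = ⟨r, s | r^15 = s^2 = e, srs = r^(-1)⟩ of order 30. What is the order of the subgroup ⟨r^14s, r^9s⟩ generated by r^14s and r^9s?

|⟨r^14s⟩| = 2 and |⟨r^9s⟩| = 2, so |H| is a multiple of lcm(2, 2) = 2 and divides |G| = 30.
Closing under the operation: H = {e, r^5, r^10, r^4s, r^9s, r^14s}, so |H| = 6.

6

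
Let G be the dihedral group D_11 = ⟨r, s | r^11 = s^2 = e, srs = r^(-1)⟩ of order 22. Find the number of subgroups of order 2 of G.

|G| = 22 and 2 | 22, so subgroups of order 2 are possible by Lagrange.
The subgroups of order 2 are: {e, r^10s}; {e, r^2s}; {e, r^3s}; {e, r^4s}; … (11 in all).
So G has 11 subgroups of order 2.

11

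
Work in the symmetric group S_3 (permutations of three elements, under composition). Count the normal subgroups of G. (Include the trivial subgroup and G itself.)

3

G has 6 subgroups. Checking conjugation-invariance by order — order 1: 1/1 normal; order 2: 0/3 normal; order 3: 1/1 normal; order 6: 1/1 normal.
Total normal subgroups: 3.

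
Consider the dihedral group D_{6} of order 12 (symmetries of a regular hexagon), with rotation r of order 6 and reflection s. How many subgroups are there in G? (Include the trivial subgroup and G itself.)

16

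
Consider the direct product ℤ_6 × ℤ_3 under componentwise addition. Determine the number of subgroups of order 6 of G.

4

|G| = 18 and 6 | 18, so subgroups of order 6 are possible by Lagrange.
The subgroups of order 6 are: {(0,0), (0,1), (0,2), (3,0), (3,1), (3,2)}; {(0,0), (1,0), (2,0), (3,0), (4,0), (5,0)}; {(0,0), (1,1), (2,2), (3,0), (4,1), (5,2)}; {(0,0), (1,2), (2,1), (3,0), (4,2), (5,1)}.
So G has 4 subgroups of order 6.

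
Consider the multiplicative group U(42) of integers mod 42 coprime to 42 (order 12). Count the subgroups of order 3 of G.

|G| = 12 and 3 | 12, so subgroups of order 3 are possible by Lagrange.
The subgroups of order 3 are: {1, 25, 37}.
So G has 1 subgroup of order 3.

1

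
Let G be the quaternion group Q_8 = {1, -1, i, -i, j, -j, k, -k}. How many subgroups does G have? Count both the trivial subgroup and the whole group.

6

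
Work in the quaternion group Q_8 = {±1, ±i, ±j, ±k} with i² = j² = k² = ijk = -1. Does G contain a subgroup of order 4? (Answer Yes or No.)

Yes

4 | 8. A subgroup of order 4 is {1, -1, i, -i}.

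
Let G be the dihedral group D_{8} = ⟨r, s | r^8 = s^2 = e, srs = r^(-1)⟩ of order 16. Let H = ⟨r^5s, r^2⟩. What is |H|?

|⟨r^5s⟩| = 2 and |⟨r^2⟩| = 4, so |H| is a multiple of lcm(2, 4) = 4 and divides |G| = 16.
Closing under the operation: H = {e, r^2, r^4, r^6, rs, r^3s, r^5s, r^7s}, so |H| = 8.

8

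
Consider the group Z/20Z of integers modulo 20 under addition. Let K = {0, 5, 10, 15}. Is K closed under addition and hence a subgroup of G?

|K| = 4 divides |G| = 20, consistent with Lagrange.
K contains the identity, every element's inverse is in K, and K is closed under +: it is a subgroup.
In fact K = ⟨5⟩.

Yes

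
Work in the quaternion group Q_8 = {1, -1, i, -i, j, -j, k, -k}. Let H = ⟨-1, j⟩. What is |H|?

|⟨-1⟩| = 2 and |⟨j⟩| = 4, so |H| is a multiple of lcm(2, 4) = 4 and divides |G| = 8.
Closing under the operation: H = {1, -1, j, -j}, so |H| = 4.

4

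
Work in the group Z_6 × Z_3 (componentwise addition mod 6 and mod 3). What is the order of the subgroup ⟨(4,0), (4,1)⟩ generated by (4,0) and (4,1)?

9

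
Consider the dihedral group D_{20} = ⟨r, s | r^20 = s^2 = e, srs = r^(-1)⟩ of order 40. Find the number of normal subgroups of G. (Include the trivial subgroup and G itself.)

9

G has 48 subgroups. Checking conjugation-invariance by order — order 1: 1/1 normal; order 2: 1/21 normal; order 4: 1/11 normal; order 5: 1/1 normal; order 8: 0/5 normal; order 10: 1/5 normal; order 20: 3/3 normal; order 40: 1/1 normal.
Total normal subgroups: 9.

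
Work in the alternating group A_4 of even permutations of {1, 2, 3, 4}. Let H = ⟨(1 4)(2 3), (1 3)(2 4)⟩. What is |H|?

|⟨(1 4)(2 3)⟩| = 2 and |⟨(1 3)(2 4)⟩| = 2, so |H| is a multiple of lcm(2, 2) = 2 and divides |G| = 12.
Closing under the operation: H = {e, (1 2)(3 4), (1 3)(2 4), (1 4)(2 3)}, so |H| = 4.

4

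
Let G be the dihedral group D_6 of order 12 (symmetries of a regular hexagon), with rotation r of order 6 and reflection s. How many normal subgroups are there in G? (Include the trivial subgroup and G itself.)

G has 16 subgroups. Checking conjugation-invariance by order — order 1: 1/1 normal; order 2: 1/7 normal; order 3: 1/1 normal; order 4: 0/3 normal; order 6: 3/3 normal; order 12: 1/1 normal.
Total normal subgroups: 7.

7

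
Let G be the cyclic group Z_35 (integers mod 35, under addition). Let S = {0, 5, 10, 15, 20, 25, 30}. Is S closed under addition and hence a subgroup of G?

|S| = 7 divides |G| = 35, consistent with Lagrange.
S contains the identity, every element's inverse is in S, and S is closed under +: it is a subgroup.
In fact S = ⟨20⟩.

Yes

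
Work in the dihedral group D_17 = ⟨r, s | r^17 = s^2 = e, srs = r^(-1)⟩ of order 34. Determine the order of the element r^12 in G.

Computing powers of r^12: the smallest k with (r^12)^k = e is k = 17.

17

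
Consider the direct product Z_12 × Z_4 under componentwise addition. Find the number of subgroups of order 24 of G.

3

|G| = 48 and 24 | 48, so subgroups of order 24 are possible by Lagrange.
The subgroups of order 24 are: {(0,0), (0,1), (0,2), (0,3), (2,0), (2,1), (2,2), (2,3), (4,0), (4,1), (4,2), (4,3), (6,0), (6,1), (6,2), (6,3), (8,0), (8,1), (8,2), (8,3), (10,0), (10,1), (10,2), (10,3)}; {(0,0), (0,2), (1,0), (1,2), (2,0), (2,2), (3,0), (3,2), (4,0), (4,2), (5,0), (5,2), (6,0), (6,2), (7,0), (7,2), (8,0), (8,2), (9,0), (9,2), (10,0), (10,2), (11,0), (11,2)}; {(0,0), (0,2), (1,1), (1,3), (2,0), (2,2), (3,1), (3,3), (4,0), (4,2), (5,1), (5,3), (6,0), (6,2), (7,1), (7,3), (8,0), (8,2), (9,1), (9,3), (10,0), (10,2), (11,1), (11,3)}.
So G has 3 subgroups of order 24.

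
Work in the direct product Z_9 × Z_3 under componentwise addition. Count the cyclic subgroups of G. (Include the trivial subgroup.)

8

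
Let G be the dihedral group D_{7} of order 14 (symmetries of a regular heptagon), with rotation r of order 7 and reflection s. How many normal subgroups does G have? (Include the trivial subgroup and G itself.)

3

G has 10 subgroups. Checking conjugation-invariance by order — order 1: 1/1 normal; order 2: 0/7 normal; order 7: 1/1 normal; order 14: 1/1 normal.
Total normal subgroups: 3.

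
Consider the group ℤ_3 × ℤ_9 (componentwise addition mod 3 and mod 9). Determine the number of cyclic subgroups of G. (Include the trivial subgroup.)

A cyclic subgroup of order d is generated by each of its φ(d) elements of order d, so the cyclic subgroups of order d number (#elements of order d)/φ(d).
Cyclic subgroups by order — order 1: 1; order 3: 4; order 9: 3.
Total: 8.

8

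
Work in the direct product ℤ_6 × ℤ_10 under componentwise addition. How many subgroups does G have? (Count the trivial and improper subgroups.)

20

|G| = 60, so by Lagrange every subgroup order divides 60. Divisors: 1, 2, 3, 4, 5, 6, 10, 12, 15, 20, 30, 60.
Subgroups by order — order 1: 1; order 2: 3; order 3: 1; order 4: 1; order 5: 1; order 6: 3; order 10: 3; order 12: 1; order 15: 1; order 20: 1; order 30: 3; order 60: 1.
Total: 1 + 3 + 1 + 1 + 1 + 3 + 3 + 1 + 1 + 1 + 3 + 1 = 20.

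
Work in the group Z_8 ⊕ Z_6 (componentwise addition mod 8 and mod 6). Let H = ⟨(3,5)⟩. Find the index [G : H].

|⟨(3,5)⟩| = 24 and |G| = 48.
By Lagrange, [G : H] = |G|/|H| = 48/24 = 2.

2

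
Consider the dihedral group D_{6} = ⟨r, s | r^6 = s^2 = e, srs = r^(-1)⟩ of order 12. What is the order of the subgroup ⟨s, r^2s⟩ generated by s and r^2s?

6

|⟨s⟩| = 2 and |⟨r^2s⟩| = 2, so |H| is a multiple of lcm(2, 2) = 2 and divides |G| = 12.
Closing under the operation: H = {e, r^2, r^4, s, r^2s, r^4s}, so |H| = 6.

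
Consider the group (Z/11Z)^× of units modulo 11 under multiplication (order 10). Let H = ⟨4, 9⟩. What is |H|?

5

|⟨4⟩| = 5 and |⟨9⟩| = 5, so |H| is a multiple of lcm(5, 5) = 5 and divides |G| = 10.
Closing under the operation: H = {1, 3, 4, 5, 9}, so |H| = 5.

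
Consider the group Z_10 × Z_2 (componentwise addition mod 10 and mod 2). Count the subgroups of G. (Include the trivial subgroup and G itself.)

|G| = 20, so by Lagrange every subgroup order divides 20. Divisors: 1, 2, 4, 5, 10, 20.
Subgroups by order — order 1: 1; order 2: 3; order 4: 1; order 5: 1; order 10: 3; order 20: 1.
Total: 1 + 3 + 1 + 1 + 3 + 1 = 10.

10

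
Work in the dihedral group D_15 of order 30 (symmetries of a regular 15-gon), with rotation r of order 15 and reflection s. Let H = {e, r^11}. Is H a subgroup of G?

No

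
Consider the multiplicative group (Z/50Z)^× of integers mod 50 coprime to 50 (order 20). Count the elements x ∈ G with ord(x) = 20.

8

The elements of order 20 are: 3, 13, 17, 23, 27, 33, 37, 47.
That's 8.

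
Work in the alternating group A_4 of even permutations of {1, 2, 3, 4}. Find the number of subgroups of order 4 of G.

|G| = 12 and 4 | 12, so subgroups of order 4 are possible by Lagrange.
The subgroups of order 4 are: {e, (1 2)(3 4), (1 3)(2 4), (1 4)(2 3)}.
So G has 1 subgroup of order 4.

1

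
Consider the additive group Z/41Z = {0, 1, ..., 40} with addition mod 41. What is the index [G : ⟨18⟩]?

1

|⟨18⟩| = 41 and |G| = 41.
By Lagrange, [G : H] = |G|/|H| = 41/41 = 1.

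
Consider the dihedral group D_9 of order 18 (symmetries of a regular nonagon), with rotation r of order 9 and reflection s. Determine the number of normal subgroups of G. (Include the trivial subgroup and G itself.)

4

G has 16 subgroups. Checking conjugation-invariance by order — order 1: 1/1 normal; order 2: 0/9 normal; order 3: 1/1 normal; order 6: 0/3 normal; order 9: 1/1 normal; order 18: 1/1 normal.
Total normal subgroups: 4.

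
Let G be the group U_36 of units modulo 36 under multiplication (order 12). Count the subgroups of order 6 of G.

|G| = 12 and 6 | 12, so subgroups of order 6 are possible by Lagrange.
The subgroups of order 6 are: {1, 11, 13, 23, 25, 35}; {1, 5, 13, 17, 25, 29}; {1, 7, 13, 19, 25, 31}.
So G has 3 subgroups of order 6.

3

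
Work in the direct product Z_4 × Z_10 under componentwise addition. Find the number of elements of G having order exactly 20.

16

An element (a,b) has order lcm(ord(a), ord(b)); count pairs with lcm equal to 20.
Enumerating gives 16 such elements.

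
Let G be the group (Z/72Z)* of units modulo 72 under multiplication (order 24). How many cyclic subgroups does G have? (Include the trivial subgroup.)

16

Group the elements of G by the cyclic subgroup they generate; each cyclic subgroup of order d accounts for φ(d) elements.
Cyclic subgroups by order — order 1: 1; order 2: 7; order 3: 1; order 6: 7.
Total: 16.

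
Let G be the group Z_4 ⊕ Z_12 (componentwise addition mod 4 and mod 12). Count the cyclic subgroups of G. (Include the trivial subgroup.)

20

Each element a generates a cyclic subgroup ⟨a⟩; distinct elements may generate the same one (a cyclic group of order d has φ(d) generators).
Cyclic subgroups by order — order 1: 1; order 2: 3; order 3: 1; order 4: 6; order 6: 3; order 12: 6.
Total: 20.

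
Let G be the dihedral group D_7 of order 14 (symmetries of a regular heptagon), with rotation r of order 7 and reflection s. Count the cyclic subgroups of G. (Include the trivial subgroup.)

9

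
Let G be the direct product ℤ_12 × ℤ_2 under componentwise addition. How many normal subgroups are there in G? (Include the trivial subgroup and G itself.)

16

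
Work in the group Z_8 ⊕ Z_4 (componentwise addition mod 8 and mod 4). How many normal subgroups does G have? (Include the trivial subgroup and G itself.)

G is abelian, so every subgroup is normal.
G has 22 subgroups in total, hence 22 normal subgroups.

22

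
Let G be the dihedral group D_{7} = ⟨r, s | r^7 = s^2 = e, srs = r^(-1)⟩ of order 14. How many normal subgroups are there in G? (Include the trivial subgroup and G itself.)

3

G has 10 subgroups. Checking conjugation-invariance by order — order 1: 1/1 normal; order 2: 0/7 normal; order 7: 1/1 normal; order 14: 1/1 normal.
Total normal subgroups: 3.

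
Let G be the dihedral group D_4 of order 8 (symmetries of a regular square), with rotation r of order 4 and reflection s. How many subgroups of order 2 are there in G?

5

|G| = 8 and 2 | 8, so subgroups of order 2 are possible by Lagrange.
The subgroups of order 2 are: {e, r^2}; {e, r^2s}; {e, r^3s}; {e, rs}; … (5 in all).
So G has 5 subgroups of order 2.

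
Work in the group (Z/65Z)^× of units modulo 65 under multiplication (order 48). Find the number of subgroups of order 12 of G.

7

|G| = 48 and 12 | 48, so subgroups of order 12 are possible by Lagrange.
The subgroups of order 12 are: {1, 6, 11, 16, 21, 31, 36, 41, 46, 51, 56, 61}; {1, 9, 12, 14, 16, 17, 23, 29, 38, 43, 61, 62}; {1, 3, 9, 14, 16, 22, 27, 29, 42, 48, 53, 61}; {1, 4, 9, 14, 16, 29, 36, 49, 51, 56, 61, 64}; … (7 in all).
So G has 7 subgroups of order 12.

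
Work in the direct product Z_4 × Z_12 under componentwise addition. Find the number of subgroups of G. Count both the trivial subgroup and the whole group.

|G| = 48, so by Lagrange every subgroup order divides 48. Divisors: 1, 2, 3, 4, 6, 8, 12, 16, 24, 48.
Subgroups by order — order 1: 1; order 2: 3; order 3: 1; order 4: 7; order 6: 3; order 8: 3; order 12: 7; order 16: 1; order 24: 3; order 48: 1.
Total: 1 + 3 + 1 + 7 + 3 + 3 + 7 + 1 + 3 + 1 = 30.

30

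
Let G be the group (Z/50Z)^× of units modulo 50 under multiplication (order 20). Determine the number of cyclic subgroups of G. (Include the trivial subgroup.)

Each element a generates a cyclic subgroup ⟨a⟩; distinct elements may generate the same one (a cyclic group of order d has φ(d) generators).
Cyclic subgroups by order — order 1: 1; order 2: 1; order 4: 1; order 5: 1; order 10: 1; order 20: 1.
Total: 6.

6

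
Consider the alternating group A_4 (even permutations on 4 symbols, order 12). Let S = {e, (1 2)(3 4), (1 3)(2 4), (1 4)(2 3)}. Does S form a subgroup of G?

|S| = 4 divides |G| = 12, consistent with Lagrange.
S contains the identity, every element's inverse is in S, and S is closed under ∘: it is a subgroup.

Yes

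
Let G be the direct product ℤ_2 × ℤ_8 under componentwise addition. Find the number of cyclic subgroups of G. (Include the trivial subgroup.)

Group the elements of G by the cyclic subgroup they generate; each cyclic subgroup of order d accounts for φ(d) elements.
Cyclic subgroups by order — order 1: 1; order 2: 3; order 4: 2; order 8: 2.
Total: 8.

8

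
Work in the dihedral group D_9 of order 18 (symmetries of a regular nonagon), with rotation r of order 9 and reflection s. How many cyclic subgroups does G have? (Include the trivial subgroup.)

Each element a generates a cyclic subgroup ⟨a⟩; distinct elements may generate the same one (a cyclic group of order d has φ(d) generators).
Cyclic subgroups by order — order 1: 1; order 2: 9; order 3: 1; order 9: 1.
Total: 12.

12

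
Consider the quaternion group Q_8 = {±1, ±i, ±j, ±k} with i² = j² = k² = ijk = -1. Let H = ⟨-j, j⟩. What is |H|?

4

|⟨-j⟩| = 4 and |⟨j⟩| = 4, so |H| is a multiple of lcm(4, 4) = 4 and divides |G| = 8.
Closing under the operation: H = {1, -1, j, -j}, so |H| = 4.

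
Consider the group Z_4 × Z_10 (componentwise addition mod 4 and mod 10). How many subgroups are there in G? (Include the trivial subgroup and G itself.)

|G| = 40, so by Lagrange every subgroup order divides 40. Divisors: 1, 2, 4, 5, 8, 10, 20, 40.
Subgroups by order — order 1: 1; order 2: 3; order 4: 3; order 5: 1; order 8: 1; order 10: 3; order 20: 3; order 40: 1.
Total: 1 + 3 + 3 + 1 + 1 + 3 + 3 + 1 = 16.

16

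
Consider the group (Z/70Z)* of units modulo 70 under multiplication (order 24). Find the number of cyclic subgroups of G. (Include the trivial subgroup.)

12

Each element a generates a cyclic subgroup ⟨a⟩; distinct elements may generate the same one (a cyclic group of order d has φ(d) generators).
Cyclic subgroups by order — order 1: 1; order 2: 3; order 3: 1; order 4: 2; order 6: 3; order 12: 2.
Total: 12.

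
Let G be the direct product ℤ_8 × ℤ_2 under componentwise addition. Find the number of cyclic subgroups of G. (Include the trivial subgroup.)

Group the elements of G by the cyclic subgroup they generate; each cyclic subgroup of order d accounts for φ(d) elements.
Cyclic subgroups by order — order 1: 1; order 2: 3; order 4: 2; order 8: 2.
Total: 8.

8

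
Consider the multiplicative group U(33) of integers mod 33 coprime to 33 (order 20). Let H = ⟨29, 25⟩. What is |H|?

10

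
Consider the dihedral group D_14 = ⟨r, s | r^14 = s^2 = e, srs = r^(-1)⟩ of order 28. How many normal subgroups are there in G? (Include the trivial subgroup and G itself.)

7

G has 28 subgroups. Checking conjugation-invariance by order — order 1: 1/1 normal; order 2: 1/15 normal; order 4: 0/7 normal; order 7: 1/1 normal; order 14: 3/3 normal; order 28: 1/1 normal.
Total normal subgroups: 7.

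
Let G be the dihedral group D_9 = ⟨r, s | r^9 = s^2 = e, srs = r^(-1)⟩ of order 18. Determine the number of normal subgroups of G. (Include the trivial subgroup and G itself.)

G has 16 subgroups. Checking conjugation-invariance by order — order 1: 1/1 normal; order 2: 0/9 normal; order 3: 1/1 normal; order 6: 0/3 normal; order 9: 1/1 normal; order 18: 1/1 normal.
Total normal subgroups: 4.

4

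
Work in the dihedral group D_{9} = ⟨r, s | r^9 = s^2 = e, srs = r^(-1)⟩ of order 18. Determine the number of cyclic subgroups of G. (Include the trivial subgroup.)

12

Each element a generates a cyclic subgroup ⟨a⟩; distinct elements may generate the same one (a cyclic group of order d has φ(d) generators).
Cyclic subgroups by order — order 1: 1; order 2: 9; order 3: 1; order 9: 1.
Total: 12.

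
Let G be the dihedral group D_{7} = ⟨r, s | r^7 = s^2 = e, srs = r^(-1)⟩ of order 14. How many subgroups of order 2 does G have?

7

|G| = 14 and 2 | 14, so subgroups of order 2 are possible by Lagrange.
The subgroups of order 2 are: {e, r^2s}; {e, r^3s}; {e, r^4s}; {e, r^5s}; … (7 in all).
So G has 7 subgroups of order 2.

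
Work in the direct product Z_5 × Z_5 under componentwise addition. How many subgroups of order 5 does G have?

6

|G| = 25 and 5 | 25, so subgroups of order 5 are possible by Lagrange.
The subgroups of order 5 are: {(0,0), (0,1), (0,2), (0,3), (0,4)}; {(0,0), (1,0), (2,0), (3,0), (4,0)}; {(0,0), (1,1), (2,2), (3,3), (4,4)}; {(0,0), (1,2), (2,4), (3,1), (4,3)}; … (6 in all).
So G has 6 subgroups of order 5.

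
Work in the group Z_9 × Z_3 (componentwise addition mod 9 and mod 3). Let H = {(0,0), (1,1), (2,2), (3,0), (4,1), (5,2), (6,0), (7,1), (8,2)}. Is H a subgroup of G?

|H| = 9 divides |G| = 27, consistent with Lagrange.
H contains the identity, every element's inverse is in H, and H is closed under +: it is a subgroup.
In fact H = ⟨(7,1)⟩.

Yes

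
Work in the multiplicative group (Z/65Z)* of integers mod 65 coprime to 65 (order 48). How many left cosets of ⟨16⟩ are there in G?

16

|⟨16⟩| = 3 and |G| = 48.
By Lagrange, [G : H] = |G|/|H| = 48/3 = 16.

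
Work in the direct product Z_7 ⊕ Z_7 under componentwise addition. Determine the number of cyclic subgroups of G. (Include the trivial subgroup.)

9

Each element a generates a cyclic subgroup ⟨a⟩; distinct elements may generate the same one (a cyclic group of order d has φ(d) generators).
Cyclic subgroups by order — order 1: 1; order 7: 8.
Total: 9.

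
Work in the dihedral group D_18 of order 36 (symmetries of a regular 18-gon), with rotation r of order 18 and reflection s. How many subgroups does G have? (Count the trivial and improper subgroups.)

45

|G| = 36, so by Lagrange every subgroup order divides 36. Divisors: 1, 2, 3, 4, 6, 9, 12, 18, 36.
Subgroups by order — order 1: 1; order 2: 19; order 3: 1; order 4: 9; order 6: 7; order 9: 1; order 12: 3; order 18: 3; order 36: 1.
Total: 1 + 19 + 1 + 9 + 7 + 1 + 3 + 3 + 1 = 45.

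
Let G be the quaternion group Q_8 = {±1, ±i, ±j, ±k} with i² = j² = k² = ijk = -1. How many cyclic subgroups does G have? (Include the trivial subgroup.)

5

Each element a generates a cyclic subgroup ⟨a⟩; distinct elements may generate the same one (a cyclic group of order d has φ(d) generators).
Cyclic subgroups by order — order 1: 1; order 2: 1; order 4: 3.
Total: 5.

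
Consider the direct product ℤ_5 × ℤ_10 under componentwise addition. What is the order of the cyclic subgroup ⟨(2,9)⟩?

The order of (2,9) in Z_5 × Z_10 is lcm(ord(2) in Z_5, ord(9) in Z_10).
ord(2) = 5 and ord(9) = 10, so |⟨(2,9)⟩| = lcm(5, 10) = 10.

10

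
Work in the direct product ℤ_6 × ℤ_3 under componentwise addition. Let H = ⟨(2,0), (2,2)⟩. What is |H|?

|⟨(2,0)⟩| = 3 and |⟨(2,2)⟩| = 3, so |H| is a multiple of lcm(3, 3) = 3 and divides |G| = 18.
Closing under the operation: H = {(0,0), (0,1), (0,2), (2,0), (2,1), (2,2), (4,0), (4,1), (4,2)}, so |H| = 9.

9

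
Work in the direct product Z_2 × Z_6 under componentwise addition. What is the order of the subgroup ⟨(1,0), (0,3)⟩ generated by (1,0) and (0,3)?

4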